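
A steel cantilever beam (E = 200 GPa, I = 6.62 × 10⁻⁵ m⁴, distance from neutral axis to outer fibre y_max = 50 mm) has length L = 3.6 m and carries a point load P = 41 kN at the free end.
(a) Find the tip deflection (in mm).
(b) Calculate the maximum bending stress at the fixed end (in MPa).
(a) Tip deflection of a cantilever with an end point load: δ = P·L^3 / (3·E·I). Convert P = 41 kN = 41000 N, E = 200 GPa = 2 × 10¹¹ Pa.
  δ = (41000 × 3.6^3) / (3 × (2 × 10¹¹) × (6.62 × 10⁻⁵)) = 0.04816 m = 48.16 mm
(b) Maximum bending moment at the fixed end: M = P·L = 41000 × 3.6 = 147600 N·m. Convert y_max = 50 mm = 0.05 m.
  σ = M·y_max / I = (147600 × 0.05) / (6.62 × 10⁻⁵) = 1.115 × 10⁸ Pa = 111.5 MPa
Final answer: (a) δ = 48.16 mm, (b) σ = 111.5 MPa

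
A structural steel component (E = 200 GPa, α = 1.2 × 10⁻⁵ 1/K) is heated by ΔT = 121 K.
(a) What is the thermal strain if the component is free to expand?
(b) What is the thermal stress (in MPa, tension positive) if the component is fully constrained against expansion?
(a) Free thermal strain ε_th = α·ΔT = (1.2 × 10⁻⁵) × 121 = 0.001452
(b) Fully constrained, the expansion is suppressed, so σ = -E·α·ΔT. Convert E = 200 GPa = 2 × 10¹¹ Pa.
  σ = -(2 × 10¹¹) × (1.2 × 10⁻⁵) × 121 = -2.904 × 10⁸ Pa = -290.4 MPa (compressive)
Final answer: (a) ε_th = 0.001452, (b) σ = -290.4 MPa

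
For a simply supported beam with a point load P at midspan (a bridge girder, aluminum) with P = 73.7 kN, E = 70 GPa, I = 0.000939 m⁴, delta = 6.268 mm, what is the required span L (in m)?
Model: a simply supported beam with a point load P at midspan, so delta = (P·L^3) / (48·E·I).
Solve for L: L = ((48·delta·E·I) / P)^(1/3).
Convert to SI units:
  P = 73.7 kN = 73700 N
  E = 70 GPa = 7 × 10¹⁰ Pa
  delta = 6.268 mm = 0.006268 m
Substitute:
  L = ((48 × 0.006268 × (7 × 10¹⁰) × 0.000939) / 73700)^(1/3)
  L = 6.45 m
Final answer: L = 6.45 m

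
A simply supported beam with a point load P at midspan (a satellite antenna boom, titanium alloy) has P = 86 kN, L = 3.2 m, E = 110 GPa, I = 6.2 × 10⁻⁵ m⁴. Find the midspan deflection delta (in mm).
Model: a simply supported beam with a point load P at midspan, so delta = (P·L^3) / (48·E·I).
Convert to SI units:
  P = 86 kN = 86000 N
  E = 110 GPa = 1.1 × 10¹¹ Pa
Substitute:
  delta = (86000 × 3.2^3) / (48 × (1.1 × 10¹¹) × (6.2 × 10⁻⁵))
  delta = 0.008608 m
Convert: delta = 0.008608 m = 8.608 mm
Final answer: delta = 8.608 mm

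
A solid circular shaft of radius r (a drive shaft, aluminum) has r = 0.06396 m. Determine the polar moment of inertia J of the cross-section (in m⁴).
Model: a solid circular shaft of radius r, so J = (π·r^4) / 2.
Substitute:
  J = (π × 0.06396^4) / 2
  J = 2.629 × 10⁻⁵ m⁴
Final answer: J = 2.629 × 10⁻⁵ m⁴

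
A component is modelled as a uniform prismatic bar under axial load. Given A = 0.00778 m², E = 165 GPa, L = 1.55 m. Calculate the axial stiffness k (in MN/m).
Model: a uniform prismatic bar under axial load, so k = (A·E) / L.
Convert to SI units:
  E = 165 GPa = 1.65 × 10¹¹ Pa
Substitute:
  k = (0.00778 × (1.65 × 10¹¹)) / 1.55
  k = 8.282 × 10⁸ N/m
Convert: k = 8.282 × 10⁸ N/m = 828.2 MN/m
Final answer: k = 828.2 MN/m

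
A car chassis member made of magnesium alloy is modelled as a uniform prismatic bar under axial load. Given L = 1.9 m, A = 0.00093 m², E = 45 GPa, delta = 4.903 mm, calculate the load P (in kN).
Model: a uniform prismatic bar under axial load, so delta = (P·L) / (A·E).
Solve for P: P = (delta·A·E) / L.
Convert to SI units:
  E = 45 GPa = 4.5 × 10¹⁰ Pa
  delta = 4.903 mm = 0.004903 m
Substitute:
  P = (0.004903 × 0.00093 × (4.5 × 10¹⁰)) / 1.9
  P = 108000 N
Convert: P = 108000 N = 108 kN
Final answer: P = 108 kN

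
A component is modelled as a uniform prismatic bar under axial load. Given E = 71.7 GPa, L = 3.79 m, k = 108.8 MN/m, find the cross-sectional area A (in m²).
Model: a uniform prismatic bar under axial load, so k = (A·E) / L.
Solve for A: A = (k·L) / E.
Convert to SI units:
  E = 71.7 GPa = 7.17 × 10¹⁰ Pa
  k = 108.8 MN/m = 1.088 × 10⁸ N/m
Substitute:
  A = ((1.088 × 10⁸) × 3.79) / (7.17 × 10¹⁰)
  A = 0.005751 m²
Final answer: A = 0.005751 m²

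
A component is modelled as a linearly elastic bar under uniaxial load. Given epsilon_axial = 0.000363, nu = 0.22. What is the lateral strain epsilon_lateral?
Model: a linearly elastic bar under uniaxial load, so epsilon_lateral = -nu·epsilon_axial.
Substitute:
  epsilon_lateral = -(0.22 × 0.000363)
  epsilon_lateral = -7.986 × 10⁻⁵
Final answer: epsilon_lateral = -7.986 × 10⁻⁵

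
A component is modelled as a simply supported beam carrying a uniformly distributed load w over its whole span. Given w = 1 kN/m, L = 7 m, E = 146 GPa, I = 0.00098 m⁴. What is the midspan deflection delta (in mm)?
Model: a simply supported beam carrying a uniformly distributed load w over its whole span, so delta = (5·w·L^4) / (384·E·I).
Convert to SI units:
  w = 1 kN/m = 1000 N/m
  E = 146 GPa = 1.46 × 10¹¹ Pa
Substitute:
  delta = (5 × 1000 × 7^4) / (384 × (1.46 × 10¹¹) × 0.00098)
  delta = 0.0002185 m
Convert: delta = 0.0002185 m = 0.2185 mm
Final answer: delta = 0.2185 mm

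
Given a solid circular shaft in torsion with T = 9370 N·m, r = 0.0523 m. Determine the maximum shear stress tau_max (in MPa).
Model: a solid circular shaft in torsion, so tau_max = (2·T) / (π·r^3).
Substitute:
  tau_max = (2 × 9370) / (π × 0.0523^3)
  tau_max = 4.17 × 10⁷ Pa
Convert: tau_max = 4.17 × 10⁷ Pa = 41.7 MPa
Final answer: tau_max = 41.7 MPa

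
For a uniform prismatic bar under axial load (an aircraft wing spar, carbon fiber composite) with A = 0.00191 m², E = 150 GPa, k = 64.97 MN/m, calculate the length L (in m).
Model: a uniform prismatic bar under axial load, so k = (A·E) / L.
Solve for L: L = (A·E) / k.
Convert to SI units:
  E = 150 GPa = 1.5 × 10¹¹ Pa
  k = 64.97 MN/m = 6.497 × 10⁷ N/m
Substitute:
  L = (0.00191 × (1.5 × 10¹¹)) / (6.497 × 10⁷)
  L = 4.41 m
Final answer: L = 4.41 m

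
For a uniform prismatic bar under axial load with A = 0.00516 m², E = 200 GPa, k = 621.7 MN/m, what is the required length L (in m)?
Model: a uniform prismatic bar under axial load, so k = (A·E) / L.
Solve for L: L = (A·E) / k.
Convert to SI units:
  E = 200 GPa = 2 × 10¹¹ Pa
  k = 621.7 MN/m = 6.217 × 10⁸ N/m
Substitute:
  L = (0.00516 × (2 × 10¹¹)) / (6.217 × 10⁸)
  L = 1.66 m
Final answer: L = 1.66 m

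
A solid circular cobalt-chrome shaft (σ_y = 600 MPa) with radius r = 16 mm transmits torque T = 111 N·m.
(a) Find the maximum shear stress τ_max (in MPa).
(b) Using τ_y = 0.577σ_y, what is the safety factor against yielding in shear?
(a) For a solid circular shaft, τ_max = T·r/J with J = π·r^4/2, i.e. τ_max = 2·T / (π·r^3). Convert r = 16 mm = 0.016 m.
  τ_max = (2 × 111) / (π × 0.016^3) = 1.725 × 10⁷ Pa = 17.25 MPa
(b) τ_y = 0.577 × 600 = 346.2 MPa
  SF = τ_y/τ_max = 346.2 / 17.25 = 20.07
Final answer: (a) τ_max = 17.25 MPa, (b) SF = 20.07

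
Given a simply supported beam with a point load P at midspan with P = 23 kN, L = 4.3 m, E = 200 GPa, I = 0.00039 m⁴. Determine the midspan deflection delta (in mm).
Model: a simply supported beam with a point load P at midspan, so delta = (P·L^3) / (48·E·I).
Convert to SI units:
  P = 23 kN = 23000 N
  E = 200 GPa = 2 × 10¹¹ Pa
Substitute:
  delta = (23000 × 4.3^3) / (48 × (2 × 10¹¹) × 0.00039)
  delta = 0.0004884 m
Convert: delta = 0.0004884 m = 0.4884 mm
Final answer: delta = 0.4884 mm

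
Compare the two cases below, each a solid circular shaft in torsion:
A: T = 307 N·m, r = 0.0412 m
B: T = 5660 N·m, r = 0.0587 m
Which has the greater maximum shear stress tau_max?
Model: a solid circular shaft in torsion, so tau_max = (2·T) / (π·r^3) (SI units).
  A: tau_max = (2 × 307) / (π × 0.0412^3) = 2.795 × 10⁶ Pa = 2.795 MPa
  B: tau_max = (2 × 5660) / (π × 0.0587^3) = 1.781 × 10⁷ Pa = 17.81 MPa
17.81 MPa > 2.795 MPa, so B is larger.
Final answer: B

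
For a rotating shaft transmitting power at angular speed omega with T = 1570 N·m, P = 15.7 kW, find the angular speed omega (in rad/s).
Model: a rotating shaft transmitting power at angular speed omega, so P = T·omega.
Solve for omega: omega = P / T.
Convert to SI units:
  P = 15.7 kW = 15700 W
Substitute:
  omega = 15700 / 1570
  omega = 10 rad/s
Final answer: omega = 10 rad/s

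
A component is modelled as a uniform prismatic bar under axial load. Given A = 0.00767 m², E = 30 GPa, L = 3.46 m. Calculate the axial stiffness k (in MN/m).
Model: a uniform prismatic bar under axial load, so k = (A·E) / L.
Convert to SI units:
  E = 30 GPa = 3 × 10¹⁰ Pa
Substitute:
  k = (0.00767 × (3 × 10¹⁰)) / 3.46
  k = 6.65 × 10⁷ N/m
Convert: k = 6.65 × 10⁷ N/m = 66.5 MN/m
Final answer: k = 66.5 MN/m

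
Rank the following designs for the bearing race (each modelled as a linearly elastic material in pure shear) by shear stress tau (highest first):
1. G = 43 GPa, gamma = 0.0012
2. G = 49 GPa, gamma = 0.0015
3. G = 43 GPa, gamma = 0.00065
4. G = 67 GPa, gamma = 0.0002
Model: a linearly elastic material in pure shear, so tau = G·gamma (SI units).
  Case 1: tau = (4.3 × 10¹⁰) × 0.0012 = 5.16 × 10⁷ Pa = 51.6 MPa
  Case 2: tau = (4.9 × 10¹⁰) × 0.0015 = 7.35 × 10⁷ Pa = 73.5 MPa
  Case 3: tau = (4.3 × 10¹⁰) × 0.00065 = 2.795 × 10⁷ Pa = 27.95 MPa
  Case 4: tau = (6.7 × 10¹⁰) × 0.0002 = 1.34 × 10⁷ Pa = 13.4 MPa
Ordering: 73.5 MPa (case 2) > 51.6 MPa (case 1) > 27.95 MPa (case 3) > 13.4 MPa (case 4)
Final answer: 2, 1, 3, 4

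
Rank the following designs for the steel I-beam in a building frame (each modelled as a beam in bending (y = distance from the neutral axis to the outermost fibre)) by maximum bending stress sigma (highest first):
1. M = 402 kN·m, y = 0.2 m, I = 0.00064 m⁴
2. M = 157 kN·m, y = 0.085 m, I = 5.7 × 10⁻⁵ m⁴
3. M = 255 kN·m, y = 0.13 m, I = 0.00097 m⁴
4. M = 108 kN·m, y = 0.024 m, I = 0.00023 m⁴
Model: a beam in bending (y = distance from the neutral axis to the outermost fibre), so sigma = (M·y) / I (SI units).
  Case 1: sigma = (402000 × 0.2) / 0.00064 = 1.256 × 10⁸ Pa = 125.6 MPa
  Case 2: sigma = (157000 × 0.085) / (5.7 × 10⁻⁵) = 2.341 × 10⁸ Pa = 234.1 MPa
  Case 3: sigma = (255000 × 0.13) / 0.00097 = 3.418 × 10⁷ Pa = 34.18 MPa
  Case 4: sigma = (108000 × 0.024) / 0.00023 = 1.127 × 10⁷ Pa = 11.27 MPa
Ordering: 234.1 MPa (case 2) > 125.6 MPa (case 1) > 34.18 MPa (case 3) > 11.27 MPa (case 4)
Final answer: 2, 1, 3, 4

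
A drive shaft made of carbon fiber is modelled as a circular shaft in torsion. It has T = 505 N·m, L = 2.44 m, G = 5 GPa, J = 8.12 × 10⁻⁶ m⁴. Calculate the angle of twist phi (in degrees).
Model: a circular shaft in torsion, so phi = (T·L) / (G·J).
Convert to SI units:
  G = 5 GPa = 5 × 10⁹ Pa
Substitute:
  phi = (505 × 2.44) / ((5 × 10⁹) × (8.12 × 10⁻⁶))
  phi = 0.03035 rad
Convert to degrees: phi = 0.03035 × 180/π = 1.739°
Final answer: phi = 1.739°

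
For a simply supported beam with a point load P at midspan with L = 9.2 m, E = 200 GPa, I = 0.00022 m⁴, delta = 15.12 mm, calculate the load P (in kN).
Model: a simply supported beam with a point load P at midspan, so delta = (P·L^3) / (48·E·I).
Solve for P: P = (48·delta·E·I) / L^3.
Convert to SI units:
  E = 200 GPa = 2 × 10¹¹ Pa
  delta = 15.12 mm = 0.01512 m
Substitute:
  P = (48 × 0.01512 × (2 × 10¹¹) × 0.00022) / 9.2^3
  P = 41010 N
Convert: P = 41010 N = 41.01 kN
Final answer: P = 41.01 kN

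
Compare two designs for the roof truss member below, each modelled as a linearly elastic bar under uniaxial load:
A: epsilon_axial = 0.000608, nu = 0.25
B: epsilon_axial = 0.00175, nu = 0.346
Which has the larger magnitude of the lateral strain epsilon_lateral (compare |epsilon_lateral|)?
Model: a linearly elastic bar under uniaxial load, so epsilon_lateral = -nu·epsilon_axial (SI units).
  A: epsilon_lateral = -(0.25 × 0.000608) = -0.000152
  B: epsilon_lateral = -(0.346 × 0.00175) = -0.0006055
|epsilon_lateral|: A = 0.000152, B = 0.0006055, so B is larger in magnitude.
Final answer: B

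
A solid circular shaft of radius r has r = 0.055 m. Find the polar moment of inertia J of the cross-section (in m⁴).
Model: a solid circular shaft of radius r, so J = (π·r^4) / 2.
Substitute:
  J = (π × 0.055^4) / 2
  J = 1.437 × 10⁻⁵ m⁴
Final answer: J = 1.437 × 10⁻⁵ m⁴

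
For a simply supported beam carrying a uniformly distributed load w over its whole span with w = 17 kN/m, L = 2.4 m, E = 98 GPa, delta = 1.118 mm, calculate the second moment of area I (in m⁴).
Model: a simply supported beam carrying a uniformly distributed load w over its whole span, so delta = (5·w·L^4) / (384·E·I).
Solve for I: I = (5·w·L^4) / (384·delta·E).
Convert to SI units:
  w = 17 kN/m = 17000 N/m
  E = 98 GPa = 9.8 × 10¹⁰ Pa
  delta = 1.118 mm = 0.001118 m
Substitute:
  I = (5 × 17000 × 2.4^4) / (384 × 0.001118 × (9.8 × 10¹⁰))
  I = 6.703 × 10⁻⁵ m⁴
Final answer: I = 6.703 × 10⁻⁵ m⁴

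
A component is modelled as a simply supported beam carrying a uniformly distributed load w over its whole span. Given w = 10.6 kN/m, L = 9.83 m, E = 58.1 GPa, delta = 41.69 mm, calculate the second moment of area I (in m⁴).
Model: a simply supported beam carrying a uniformly distributed load w over its whole span, so delta = (5·w·L^4) / (384·E·I).
Solve for I: I = (5·w·L^4) / (384·delta·E).
Convert to SI units:
  w = 10.6 kN/m = 10600 N/m
  E = 58.1 GPa = 5.81 × 10¹⁰ Pa
  delta = 41.69 mm = 0.04169 m
Substitute:
  I = (5 × 10600 × 9.83^4) / (384 × 0.04169 × (5.81 × 10¹⁰))
  I = 0.000532 m⁴
Final answer: I = 0.000532 m⁴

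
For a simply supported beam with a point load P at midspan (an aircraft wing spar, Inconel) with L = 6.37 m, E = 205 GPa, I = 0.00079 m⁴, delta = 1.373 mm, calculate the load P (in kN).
Model: a simply supported beam with a point load P at midspan, so delta = (P·L^3) / (48·E·I).
Solve for P: P = (48·delta·E·I) / L^3.
Convert to SI units:
  E = 205 GPa = 2.05 × 10¹¹ Pa
  delta = 1.373 mm = 0.001373 m
Substitute:
  P = (48 × 0.001373 × (2.05 × 10¹¹) × 0.00079) / 6.37^3
  P = 41290 N
Convert: P = 41290 N = 41.29 kN
Final answer: P = 41.29 kN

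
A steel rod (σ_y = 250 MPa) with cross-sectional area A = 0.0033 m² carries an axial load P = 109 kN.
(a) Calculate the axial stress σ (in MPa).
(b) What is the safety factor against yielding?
(a) Axial stress σ = P/A. Convert P = 109 kN = 109000 N.
  σ = 109000 / 0.0033 = 3.303 × 10⁷ Pa = 33.03 MPa
(b) Safety factor SF = σ_y/σ = 250 / 33.03 = 7.569
Final answer: (a) σ = 33.03 MPa, (b) SF = 7.569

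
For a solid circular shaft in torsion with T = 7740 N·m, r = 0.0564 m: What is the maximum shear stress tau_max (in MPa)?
Model: a solid circular shaft in torsion, so tau_max = (2·T) / (π·r^3).
Substitute:
  tau_max = (2 × 7740) / (π × 0.0564^3)
  tau_max = 2.747 × 10⁷ Pa
Convert: tau_max = 2.747 × 10⁷ Pa = 27.47 MPa
Final answer: tau_max = 27.47 MPa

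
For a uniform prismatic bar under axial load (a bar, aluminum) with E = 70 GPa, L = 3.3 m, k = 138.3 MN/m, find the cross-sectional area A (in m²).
Model: a uniform prismatic bar under axial load, so k = (A·E) / L.
Solve for A: A = (k·L) / E.
Convert to SI units:
  E = 70 GPa = 7 × 10¹⁰ Pa
  k = 138.3 MN/m = 1.383 × 10⁸ N/m
Substitute:
  A = ((1.383 × 10⁸) × 3.3) / (7 × 10¹⁰)
  A = 0.00652 m²
Final answer: A = 0.00652 m²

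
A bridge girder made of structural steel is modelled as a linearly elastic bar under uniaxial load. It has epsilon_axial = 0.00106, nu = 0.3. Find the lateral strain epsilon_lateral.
Model: a linearly elastic bar under uniaxial load, so epsilon_lateral = -nu·epsilon_axial.
Substitute:
  epsilon_lateral = -(0.3 × 0.00106)
  epsilon_lateral = -0.000318
Final answer: epsilon_lateral = -0.000318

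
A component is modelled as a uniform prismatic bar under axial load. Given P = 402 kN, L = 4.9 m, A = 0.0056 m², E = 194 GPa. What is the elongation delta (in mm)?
Model: a uniform prismatic bar under axial load, so delta = (P·L) / (A·E).
Convert to SI units:
  P = 402 kN = 402000 N
  E = 194 GPa = 1.94 × 10¹¹ Pa
Substitute:
  delta = (402000 × 4.9) / (0.0056 × (1.94 × 10¹¹))
  delta = 0.001813 m
Convert: delta = 0.001813 m = 1.813 mm
Final answer: delta = 1.813 mm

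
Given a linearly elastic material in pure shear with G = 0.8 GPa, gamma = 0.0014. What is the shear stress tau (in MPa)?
Model: a linearly elastic material in pure shear, so tau = G·gamma.
Convert to SI units:
  G = 0.8 GPa = 8 × 10⁸ Pa
Substitute:
  tau = (8 × 10⁸) × 0.0014
  tau = 1.12 × 10⁶ Pa
Convert: tau = 1.12 × 10⁶ Pa = 1.12 MPa
Final answer: tau = 1.12 MPa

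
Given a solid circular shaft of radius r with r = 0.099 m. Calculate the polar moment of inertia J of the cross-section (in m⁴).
Model: a solid circular shaft of radius r, so J = (π·r^4) / 2.
Substitute:
  J = (π × 0.099^4) / 2
  J = 0.0001509 m⁴
Final answer: J = 0.0001509 m⁴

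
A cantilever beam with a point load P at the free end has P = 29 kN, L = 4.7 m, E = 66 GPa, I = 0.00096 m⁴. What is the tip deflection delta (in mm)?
Model: a cantilever beam with a point load P at the free end, so delta = (P·L^3) / (3·E·I).
Convert to SI units:
  P = 29 kN = 29000 N
  E = 66 GPa = 6.6 × 10¹⁰ Pa
Substitute:
  delta = (29000 × 4.7^3) / (3 × (6.6 × 10¹⁰) × 0.00096)
  delta = 0.01584 m
Convert: delta = 0.01584 m = 15.84 mm
Final answer: delta = 15.84 mm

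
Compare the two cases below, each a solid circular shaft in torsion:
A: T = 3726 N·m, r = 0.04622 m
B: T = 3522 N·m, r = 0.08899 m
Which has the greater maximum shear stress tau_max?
Model: a solid circular shaft in torsion, so tau_max = (2·T) / (π·r^3) (SI units).
  A: tau_max = (2 × 3726) / (π × 0.04622^3) = 2.402 × 10⁷ Pa = 24.02 MPa
  B: tau_max = (2 × 3522) / (π × 0.08899^3) = 3.182 × 10⁶ Pa = 3.182 MPa
24.02 MPa > 3.182 MPa, so A is larger.
Final answer: A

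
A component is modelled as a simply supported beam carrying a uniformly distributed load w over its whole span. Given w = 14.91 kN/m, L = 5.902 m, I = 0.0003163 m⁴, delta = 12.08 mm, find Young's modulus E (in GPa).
Model: a simply supported beam carrying a uniformly distributed load w over its whole span, so delta = (5·w·L^4) / (384·E·I).
Solve for E: E = (5·w·L^4) / (384·delta·I).
Convert to SI units:
  w = 14.91 kN/m = 14910 N/m
  delta = 12.08 mm = 0.01208 m
Substitute:
  E = (5 × 14910 × 5.902^4) / (384 × 0.01208 × 0.0003163)
  E = 6.165 × 10¹⁰ Pa
Convert: E = 6.165 × 10¹⁰ Pa = 61.65 GPa
Final answer: E = 61.65 GPa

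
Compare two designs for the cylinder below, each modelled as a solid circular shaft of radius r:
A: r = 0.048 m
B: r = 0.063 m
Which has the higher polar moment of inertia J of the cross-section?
Model: a solid circular shaft of radius r, so J = (π·r^4) / 2 (SI units).
  A: J = (π × 0.048^4) / 2 = 8.338 × 10⁻⁶ m⁴
  B: J = (π × 0.063^4) / 2 = 2.474 × 10⁻⁵ m⁴
2.474 × 10⁻⁵ m⁴ > 8.338 × 10⁻⁶ m⁴, so B is larger.
Final answer: B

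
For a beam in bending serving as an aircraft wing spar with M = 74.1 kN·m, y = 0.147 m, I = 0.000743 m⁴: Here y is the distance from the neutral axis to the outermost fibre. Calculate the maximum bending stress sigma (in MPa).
Model: a beam in bending, so sigma = (M·y) / I.
Convert to SI units:
  M = 74.1 kN·m = 74100 N·m
Substitute:
  sigma = (74100 × 0.147) / 0.000743
  sigma = 1.466 × 10⁷ Pa
Convert: sigma = 1.466 × 10⁷ Pa = 14.66 MPa
Final answer: sigma = 14.66 MPa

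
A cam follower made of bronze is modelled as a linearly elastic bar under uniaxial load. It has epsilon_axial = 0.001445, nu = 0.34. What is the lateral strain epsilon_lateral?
Model: a linearly elastic bar under uniaxial load, so epsilon_lateral = -nu·epsilon_axial.
Substitute:
  epsilon_lateral = -(0.34 × 0.001445)
  epsilon_lateral = -0.0004913
Final answer: epsilon_lateral = -0.0004913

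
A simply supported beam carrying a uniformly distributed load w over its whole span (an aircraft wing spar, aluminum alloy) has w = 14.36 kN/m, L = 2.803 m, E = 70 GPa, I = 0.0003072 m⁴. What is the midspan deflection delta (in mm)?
Model: a simply supported beam carrying a uniformly distributed load w over its whole span, so delta = (5·w·L^4) / (384·E·I).
Convert to SI units:
  w = 14.36 kN/m = 14360 N/m
  E = 70 GPa = 7 × 10¹⁰ Pa
Substitute:
  delta = (5 × 14360 × 2.803^4) / (384 × (7 × 10¹⁰) × 0.0003072)
  delta = 0.0005367 m
Convert: delta = 0.0005367 m = 0.5367 mm
Final answer: delta = 0.5367 mm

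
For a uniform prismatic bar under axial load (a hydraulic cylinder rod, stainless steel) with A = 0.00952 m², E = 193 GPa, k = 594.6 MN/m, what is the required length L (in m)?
Model: a uniform prismatic bar under axial load, so k = (A·E) / L.
Solve for L: L = (A·E) / k.
Convert to SI units:
  E = 193 GPa = 1.93 × 10¹¹ Pa
  k = 594.6 MN/m = 5.946 × 10⁸ N/m
Substitute:
  L = (0.00952 × (1.93 × 10¹¹)) / (5.946 × 10⁸)
  L = 3.09 m
Final answer: L = 3.09 m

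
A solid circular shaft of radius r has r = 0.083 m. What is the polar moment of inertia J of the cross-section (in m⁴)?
Model: a solid circular shaft of radius r, so J = (π·r^4) / 2.
Substitute:
  J = (π × 0.083^4) / 2
  J = 7.455 × 10⁻⁵ m⁴
Final answer: J = 7.455 × 10⁻⁵ m⁴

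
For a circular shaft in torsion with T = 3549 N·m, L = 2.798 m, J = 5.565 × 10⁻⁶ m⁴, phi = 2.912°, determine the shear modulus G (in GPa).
Model: a circular shaft in torsion, so phi = (T·L) / (G·J).
Solve for G: G = (T·L) / (phi·J).
Convert to SI units:
  phi = 2.912° = 0.05082 rad
Substitute:
  G = (3549 × 2.798) / (0.05082 × (5.565 × 10⁻⁶))
  G = 3.511 × 10¹⁰ Pa
Convert: G = 3.511 × 10¹⁰ Pa = 35.11 GPa
Final answer: G = 35.11 GPa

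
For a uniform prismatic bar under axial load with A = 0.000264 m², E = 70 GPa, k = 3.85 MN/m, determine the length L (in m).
Model: a uniform prismatic bar under axial load, so k = (A·E) / L.
Solve for L: L = (A·E) / k.
Convert to SI units:
  E = 70 GPa = 7 × 10¹⁰ Pa
  k = 3.85 MN/m = 3.85 × 10⁶ N/m
Substitute:
  L = (0.000264 × (7 × 10¹⁰)) / (3.85 × 10⁶)
  L = 4.8 m
Final answer: L = 4.8 m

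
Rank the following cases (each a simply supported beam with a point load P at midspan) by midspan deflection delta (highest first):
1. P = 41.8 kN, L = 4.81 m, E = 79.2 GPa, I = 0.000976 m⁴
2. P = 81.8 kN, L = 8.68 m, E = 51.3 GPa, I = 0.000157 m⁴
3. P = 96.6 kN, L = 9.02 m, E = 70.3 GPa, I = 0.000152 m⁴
Model: a simply supported beam with a point load P at midspan, so delta = (P·L^3) / (48·E·I) (SI units).
  Case 1: delta = (41800 × 4.81^3) / (48 × (7.92 × 10¹⁰) × 0.000976) = 0.001254 m = 1.254 mm
  Case 2: delta = (81800 × 8.68^3) / (48 × (5.13 × 10¹⁰) × 0.000157) = 0.1384 m = 138.4 mm
  Case 3: delta = (96600 × 9.02^3) / (48 × (7.03 × 10¹⁰) × 0.000152) = 0.1382 m = 138.2 mm
Ordering: 138.4 mm (case 2) > 138.2 mm (case 3) > 1.254 mm (case 1)
Final answer: 2, 3, 1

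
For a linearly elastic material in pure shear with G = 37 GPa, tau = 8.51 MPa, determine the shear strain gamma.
Model: a linearly elastic material in pure shear, so tau = G·gamma.
Solve for gamma: gamma = tau / G.
Convert to SI units:
  G = 37 GPa = 3.7 × 10¹⁰ Pa
  tau = 8.51 MPa = 8.51 × 10⁶ Pa
Substitute:
  gamma = (8.51 × 10⁶) / (3.7 × 10¹⁰)
  gamma = 0.00023
Final answer: gamma = 0.00023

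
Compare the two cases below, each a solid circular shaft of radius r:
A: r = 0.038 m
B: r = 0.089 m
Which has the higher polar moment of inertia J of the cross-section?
Model: a solid circular shaft of radius r, so J = (π·r^4) / 2 (SI units).
  A: J = (π × 0.038^4) / 2 = 3.275 × 10⁻⁶ m⁴
  B: J = (π × 0.089^4) / 2 = 9.856 × 10⁻⁵ m⁴
9.856 × 10⁻⁵ m⁴ > 3.275 × 10⁻⁶ m⁴, so B is larger.
Final answer: B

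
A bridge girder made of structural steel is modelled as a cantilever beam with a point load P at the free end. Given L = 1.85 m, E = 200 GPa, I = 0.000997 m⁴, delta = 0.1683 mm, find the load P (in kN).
Model: a cantilever beam with a point load P at the free end, so delta = (P·L^3) / (3·E·I).
Solve for P: P = (3·delta·E·I) / L^3.
Convert to SI units:
  E = 200 GPa = 2 × 10¹¹ Pa
  delta = 0.1683 mm = 0.0001683 m
Substitute:
  P = (3 × 0.0001683 × (2 × 10¹¹) × 0.000997) / 1.85^3
  P = 15900 N
Convert: P = 15900 N = 15.9 kN
Final answer: P = 15.9 kN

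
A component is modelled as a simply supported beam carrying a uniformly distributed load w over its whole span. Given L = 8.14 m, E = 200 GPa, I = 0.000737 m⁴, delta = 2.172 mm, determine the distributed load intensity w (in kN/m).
Model: a simply supported beam carrying a uniformly distributed load w over its whole span, so delta = (5·w·L^4) / (384·E·I).
Solve for w: w = (384·delta·E·I) / (5·L^4).
Convert to SI units:
  E = 200 GPa = 2 × 10¹¹ Pa
  delta = 2.172 mm = 0.002172 m
Substitute:
  w = (384 × 0.002172 × (2 × 10¹¹) × 0.000737) / (5 × 8.14^4)
  w = 5600 N/m
Convert: w = 5600 N/m = 5.6 kN/m
Final answer: w = 5.6 kN/m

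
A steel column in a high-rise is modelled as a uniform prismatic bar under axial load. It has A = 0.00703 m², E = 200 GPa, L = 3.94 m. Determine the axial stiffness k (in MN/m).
Model: a uniform prismatic bar under axial load, so k = (A·E) / L.
Convert to SI units:
  E = 200 GPa = 2 × 10¹¹ Pa
Substitute:
  k = (0.00703 × (2 × 10¹¹)) / 3.94
  k = 3.569 × 10⁸ N/m
Convert: k = 3.569 × 10⁸ N/m = 356.9 MN/m
Final answer: k = 356.9 MN/m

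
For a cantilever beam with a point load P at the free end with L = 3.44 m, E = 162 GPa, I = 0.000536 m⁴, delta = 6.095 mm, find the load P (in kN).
Model: a cantilever beam with a point load P at the free end, so delta = (P·L^3) / (3·E·I).
Solve for P: P = (3·delta·E·I) / L^3.
Convert to SI units:
  E = 162 GPa = 1.62 × 10¹¹ Pa
  delta = 6.095 mm = 0.006095 m
Substitute:
  P = (3 × 0.006095 × (1.62 × 10¹¹) × 0.000536) / 3.44^3
  P = 39000 N
Convert: P = 39000 N = 39 kN
Final answer: P = 39 kN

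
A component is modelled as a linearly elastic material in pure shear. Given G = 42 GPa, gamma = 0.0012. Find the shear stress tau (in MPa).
Model: a linearly elastic material in pure shear, so tau = G·gamma.
Convert to SI units:
  G = 42 GPa = 4.2 × 10¹⁰ Pa
Substitute:
  tau = (4.2 × 10¹⁰) × 0.0012
  tau = 5.04 × 10⁷ Pa
Convert: tau = 5.04 × 10⁷ Pa = 50.4 MPa
Final answer: tau = 50.4 MPa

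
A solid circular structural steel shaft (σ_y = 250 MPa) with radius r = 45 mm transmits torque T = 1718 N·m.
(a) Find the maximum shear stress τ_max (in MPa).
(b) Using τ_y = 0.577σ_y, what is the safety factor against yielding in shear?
(a) For a solid circular shaft, τ_max = T·r/J with J = π·r^4/2, i.e. τ_max = 2·T / (π·r^3). Convert r = 45 mm = 0.045 m.
  τ_max = (2 × 1718) / (π × 0.045^3) = 1.2 × 10⁷ Pa = 12 MPa
(b) τ_y = 0.577 × 250 = 144.25 MPa
  SF = τ_y/τ_max = 144.25 / 12 = 12.02
Final answer: (a) τ_max = 12 MPa, (b) SF = 12.02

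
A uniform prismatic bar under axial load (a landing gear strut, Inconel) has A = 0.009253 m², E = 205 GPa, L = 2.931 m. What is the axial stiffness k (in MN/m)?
Model: a uniform prismatic bar under axial load, so k = (A·E) / L.
Convert to SI units:
  E = 205 GPa = 2.05 × 10¹¹ Pa
Substitute:
  k = (0.009253 × (2.05 × 10¹¹)) / 2.931
  k = 6.472 × 10⁸ N/m
Convert: k = 6.472 × 10⁸ N/m = 647.2 MN/m
Final answer: k = 647.2 MN/m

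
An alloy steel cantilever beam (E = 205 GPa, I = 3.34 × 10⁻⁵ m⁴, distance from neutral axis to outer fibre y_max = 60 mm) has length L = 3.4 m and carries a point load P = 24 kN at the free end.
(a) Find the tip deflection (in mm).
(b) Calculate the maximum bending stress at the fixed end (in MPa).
(a) Tip deflection of a cantilever with an end point load: δ = P·L^3 / (3·E·I). Convert P = 24 kN = 24000 N, E = 205 GPa = 2.05 × 10¹¹ Pa.
  δ = (24000 × 3.4^3) / (3 × (2.05 × 10¹¹) × (3.34 × 10⁻⁵)) = 0.04592 m = 45.92 mm
(b) Maximum bending moment at the fixed end: M = P·L = 24000 × 3.4 = 81600 N·m. Convert y_max = 60 mm = 0.06 m.
  σ = M·y_max / I = (81600 × 0.06) / (3.34 × 10⁻⁵) = 1.466 × 10⁸ Pa = 146.6 MPa
Final answer: (a) δ = 45.92 mm, (b) σ = 146.6 MPa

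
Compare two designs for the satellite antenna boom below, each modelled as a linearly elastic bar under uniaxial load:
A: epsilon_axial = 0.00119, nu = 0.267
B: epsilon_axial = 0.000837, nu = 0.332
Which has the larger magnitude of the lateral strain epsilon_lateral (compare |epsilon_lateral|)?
Model: a linearly elastic bar under uniaxial load, so epsilon_lateral = -nu·epsilon_axial (SI units).
  A: epsilon_lateral = -(0.267 × 0.00119) = -0.0003177
  B: epsilon_lateral = -(0.332 × 0.000837) = -0.0002779
|epsilon_lateral|: A = 0.0003177, B = 0.0002779, so A is larger in magnitude.
Final answer: A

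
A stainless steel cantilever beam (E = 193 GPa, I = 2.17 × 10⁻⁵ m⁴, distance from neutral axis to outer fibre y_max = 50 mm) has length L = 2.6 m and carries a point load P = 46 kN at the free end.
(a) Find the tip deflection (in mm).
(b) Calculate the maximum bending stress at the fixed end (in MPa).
(a) Tip deflection of a cantilever with an end point load: δ = P·L^3 / (3·E·I). Convert P = 46 kN = 46000 N, E = 193 GPa = 1.93 × 10¹¹ Pa.
  δ = (46000 × 2.6^3) / (3 × (1.93 × 10¹¹) × (2.17 × 10⁻⁵)) = 0.06435 m = 64.35 mm
(b) Maximum bending moment at the fixed end: M = P·L = 46000 × 2.6 = 119600 N·m. Convert y_max = 50 mm = 0.05 m.
  σ = M·y_max / I = (119600 × 0.05) / (2.17 × 10⁻⁵) = 2.756 × 10⁸ Pa = 275.6 MPa
Final answer: (a) δ = 64.35 mm, (b) σ = 275.6 MPa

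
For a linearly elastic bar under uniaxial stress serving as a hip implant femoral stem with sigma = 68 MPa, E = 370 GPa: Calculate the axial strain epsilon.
Model: a linearly elastic bar under uniaxial stress, so epsilon = sigma / E.
Convert to SI units:
  sigma = 68 MPa = 6.8 × 10⁷ Pa
  E = 370 GPa = 3.7 × 10¹¹ Pa
Substitute:
  epsilon = (6.8 × 10⁷) / (3.7 × 10¹¹)
  epsilon = 0.0001838
Final answer: epsilon = 0.0001838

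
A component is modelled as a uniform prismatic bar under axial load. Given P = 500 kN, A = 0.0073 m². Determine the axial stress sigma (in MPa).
Model: a uniform prismatic bar under axial load, so sigma = P / A.
Convert to SI units:
  P = 500 kN = 500000 N
Substitute:
  sigma = 500000 / 0.0073
  sigma = 6.849 × 10⁷ Pa
Convert: sigma = 6.849 × 10⁷ Pa = 68.49 MPa
Final answer: sigma = 68.49 MPa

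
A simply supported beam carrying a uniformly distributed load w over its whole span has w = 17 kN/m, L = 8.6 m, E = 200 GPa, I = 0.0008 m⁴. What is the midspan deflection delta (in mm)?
Model: a simply supported beam carrying a uniformly distributed load w over its whole span, so delta = (5·w·L^4) / (384·E·I).
Convert to SI units:
  w = 17 kN/m = 17000 N/m
  E = 200 GPa = 2 × 10¹¹ Pa
Substitute:
  delta = (5 × 17000 × 8.6^4) / (384 × (2 × 10¹¹) × 0.0008)
  delta = 0.007568 m
Convert: delta = 0.007568 m = 7.568 mm
Final answer: delta = 7.568 mm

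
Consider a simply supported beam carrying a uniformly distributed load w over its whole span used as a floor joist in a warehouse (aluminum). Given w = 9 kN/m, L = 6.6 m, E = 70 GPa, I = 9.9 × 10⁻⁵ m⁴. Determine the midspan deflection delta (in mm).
Model: a simply supported beam carrying a uniformly distributed load w over its whole span, so delta = (5·w·L^4) / (384·E·I).
Convert to SI units:
  w = 9 kN/m = 9000 N/m
  E = 70 GPa = 7 × 10¹⁰ Pa
Substitute:
  delta = (5 × 9000 × 6.6^4) / (384 × (7 × 10¹⁰) × (9.9 × 10⁻⁵))
  delta = 0.03209 m
Convert: delta = 0.03209 m = 32.09 mm
Final answer: delta = 32.09 mm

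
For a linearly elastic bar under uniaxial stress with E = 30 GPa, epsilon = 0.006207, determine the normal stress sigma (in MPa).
Model: a linearly elastic bar under uniaxial stress, so epsilon = sigma / E.
Solve for sigma: sigma = epsilon·E.
Convert to SI units:
  E = 30 GPa = 3 × 10¹⁰ Pa
Substitute:
  sigma = 0.006207 × (3 × 10¹⁰)
  sigma = 1.862 × 10⁸ Pa
Convert: sigma = 1.862 × 10⁸ Pa = 186.2 MPa
Final answer: sigma = 186.2 MPa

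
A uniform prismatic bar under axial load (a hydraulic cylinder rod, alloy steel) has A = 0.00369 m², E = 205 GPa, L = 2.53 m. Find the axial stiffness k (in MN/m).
Model: a uniform prismatic bar under axial load, so k = (A·E) / L.
Convert to SI units:
  E = 205 GPa = 2.05 × 10¹¹ Pa
Substitute:
  k = (0.00369 × (2.05 × 10¹¹)) / 2.53
  k = 2.99 × 10⁸ N/m
Convert: k = 2.99 × 10⁸ N/m = 299 MN/m
Final answer: k = 299 MN/m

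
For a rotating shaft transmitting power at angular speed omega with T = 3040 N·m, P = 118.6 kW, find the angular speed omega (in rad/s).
Model: a rotating shaft transmitting power at angular speed omega, so P = T·omega.
Solve for omega: omega = P / T.
Convert to SI units:
  P = 118.6 kW = 118600 W
Substitute:
  omega = 118600 / 3040
  omega = 39.01 rad/s
Final answer: omega = 39.01 rad/s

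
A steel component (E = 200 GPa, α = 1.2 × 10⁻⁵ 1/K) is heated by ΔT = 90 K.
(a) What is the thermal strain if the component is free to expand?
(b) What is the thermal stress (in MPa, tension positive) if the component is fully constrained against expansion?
(a) Free thermal strain ε_th = α·ΔT = (1.2 × 10⁻⁵) × 90 = 0.00108
(b) Fully constrained, the expansion is suppressed, so σ = -E·α·ΔT. Convert E = 200 GPa = 2 × 10¹¹ Pa.
  σ = -(2 × 10¹¹) × (1.2 × 10⁻⁵) × 90 = -2.16 × 10⁸ Pa = -216 MPa (compressive)
Final answer: (a) ε_th = 0.00108, (b) σ = -216 MPa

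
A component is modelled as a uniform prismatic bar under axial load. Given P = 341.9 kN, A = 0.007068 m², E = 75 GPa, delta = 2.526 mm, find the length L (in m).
Model: a uniform prismatic bar under axial load, so delta = (P·L) / (A·E).
Solve for L: L = (delta·A·E) / P.
Convert to SI units:
  P = 341.9 kN = 341900 N
  E = 75 GPa = 7.5 × 10¹⁰ Pa
  delta = 2.526 mm = 0.002526 m
Substitute:
  L = (0.002526 × 0.007068 × (7.5 × 10¹⁰)) / 341900
  L = 3.916 m
Final answer: L = 3.916 m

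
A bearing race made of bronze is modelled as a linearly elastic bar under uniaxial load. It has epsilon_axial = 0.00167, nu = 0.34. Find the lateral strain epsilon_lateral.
Model: a linearly elastic bar under uniaxial load, so epsilon_lateral = -nu·epsilon_axial.
Substitute:
  epsilon_lateral = -(0.34 × 0.00167)
  epsilon_lateral = -0.0005678
Final answer: epsilon_lateral = -0.0005678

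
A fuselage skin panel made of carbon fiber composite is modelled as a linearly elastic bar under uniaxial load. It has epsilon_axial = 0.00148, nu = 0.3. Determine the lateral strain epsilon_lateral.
Model: a linearly elastic bar under uniaxial load, so epsilon_lateral = -nu·epsilon_axial.
Substitute:
  epsilon_lateral = -(0.3 × 0.00148)
  epsilon_lateral = -0.000444
Final answer: epsilon_lateral = -0.000444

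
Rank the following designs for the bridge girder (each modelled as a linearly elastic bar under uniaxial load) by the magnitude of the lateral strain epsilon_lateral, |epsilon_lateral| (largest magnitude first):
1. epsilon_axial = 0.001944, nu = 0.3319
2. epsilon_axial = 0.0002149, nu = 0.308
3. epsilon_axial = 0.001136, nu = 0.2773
Model: a linearly elastic bar under uniaxial load, so epsilon_lateral = -nu·epsilon_axial (SI units).
  Case 1: epsilon_lateral = -(0.3319 × 0.001944) = -0.0006452
  Case 2: epsilon_lateral = -(0.308 × 0.0002149) = -6.619 × 10⁻⁵
  Case 3: epsilon_lateral = -(0.2773 × 0.001136) = -0.000315
Ordering by |epsilon_lateral|: 0.0006452 (case 1) > 0.000315 (case 3) > 6.619 × 10⁻⁵ (case 2)
Final answer: 1, 3, 2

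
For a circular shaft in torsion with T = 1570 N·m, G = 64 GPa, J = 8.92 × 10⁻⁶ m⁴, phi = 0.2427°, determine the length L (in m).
Model: a circular shaft in torsion, so phi = (T·L) / (G·J).
Solve for L: L = (phi·G·J) / T.
Convert to SI units:
  G = 64 GPa = 6.4 × 10¹⁰ Pa
  phi = 0.2427° = 0.004236 rad
Substitute:
  L = (0.004236 × (6.4 × 10¹⁰) × (8.92 × 10⁻⁶)) / 1570
  L = 1.54 m
Final answer: L = 1.54 m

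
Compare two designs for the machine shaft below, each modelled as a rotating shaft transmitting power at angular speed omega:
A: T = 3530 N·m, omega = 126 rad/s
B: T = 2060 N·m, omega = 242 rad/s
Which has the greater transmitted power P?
Model: a rotating shaft transmitting power at angular speed omega, so P = T·omega (SI units).
  A: P = 3530 × 126 = 444800 W = 444.8 kW
  B: P = 2060 × 242 = 498500 W = 498.5 kW
498.5 kW > 444.8 kW, so B is larger.
Final answer: B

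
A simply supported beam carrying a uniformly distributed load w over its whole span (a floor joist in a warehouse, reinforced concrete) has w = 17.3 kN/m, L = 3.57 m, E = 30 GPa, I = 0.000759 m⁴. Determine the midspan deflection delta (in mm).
Model: a simply supported beam carrying a uniformly distributed load w over its whole span, so delta = (5·w·L^4) / (384·E·I).
Convert to SI units:
  w = 17.3 kN/m = 17300 N/m
  E = 30 GPa = 3 × 10¹⁰ Pa
Substitute:
  delta = (5 × 17300 × 3.57^4) / (384 × (3 × 10¹⁰) × 0.000759)
  delta = 0.001607 m
Convert: delta = 0.001607 m = 1.607 mm
Final answer: delta = 1.607 mm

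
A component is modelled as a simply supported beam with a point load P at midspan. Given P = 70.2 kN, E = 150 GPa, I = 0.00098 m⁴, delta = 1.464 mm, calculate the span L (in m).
Model: a simply supported beam with a point load P at midspan, so delta = (P·L^3) / (48·E·I).
Solve for L: L = ((48·delta·E·I) / P)^(1/3).
Convert to SI units:
  P = 70.2 kN = 70200 N
  E = 150 GPa = 1.5 × 10¹¹ Pa
  delta = 1.464 mm = 0.001464 m
Substitute:
  L = ((48 × 0.001464 × (1.5 × 10¹¹) × 0.00098) / 70200)^(1/3)
  L = 5.279 m
Final answer: L = 5.279 m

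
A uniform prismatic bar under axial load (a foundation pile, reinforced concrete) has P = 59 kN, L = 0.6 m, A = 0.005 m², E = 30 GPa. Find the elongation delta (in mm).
Model: a uniform prismatic bar under axial load, so delta = (P·L) / (A·E).
Convert to SI units:
  P = 59 kN = 59000 N
  E = 30 GPa = 3 × 10¹⁰ Pa
Substitute:
  delta = (59000 × 0.6) / (0.005 × (3 × 10¹⁰))
  delta = 0.000236 m
Convert: delta = 0.000236 m = 0.236 mm
Final answer: delta = 0.236 mm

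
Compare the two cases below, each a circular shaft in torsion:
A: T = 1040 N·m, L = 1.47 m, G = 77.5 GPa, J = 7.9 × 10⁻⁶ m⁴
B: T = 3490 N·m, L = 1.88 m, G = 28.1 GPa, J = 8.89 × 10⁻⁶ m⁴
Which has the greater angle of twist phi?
Model: a circular shaft in torsion, so phi = (T·L) / (G·J) (SI units).
  A: phi = (1040 × 1.47) / ((7.75 × 10¹⁰) × (7.9 × 10⁻⁶)) = 0.002497 rad = 0.1431°
  B: phi = (3490 × 1.88) / ((2.81 × 10¹⁰) × (8.89 × 10⁻⁶)) = 0.02626 rad = 1.505°
1.505° > 0.1431°, so B is larger.
Final answer: B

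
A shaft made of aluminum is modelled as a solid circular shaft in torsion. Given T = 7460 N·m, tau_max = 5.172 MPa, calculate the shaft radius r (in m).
Model: a solid circular shaft in torsion, so tau_max = (2·T) / (π·r^3).
Solve for r: r = ((2·T) / (π·tau_max))^(1/3).
Convert to SI units:
  tau_max = 5.172 MPa = 5.172 × 10⁶ Pa
Substitute:
  r = ((2 × 7460) / (π × (5.172 × 10⁶)))^(1/3)
  r = 0.0972 m
Final answer: r = 0.0972 m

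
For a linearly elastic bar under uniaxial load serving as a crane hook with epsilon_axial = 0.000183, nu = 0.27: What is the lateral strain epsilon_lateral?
Model: a linearly elastic bar under uniaxial load, so epsilon_lateral = -nu·epsilon_axial.
Substitute:
  epsilon_lateral = -(0.27 × 0.000183)
  epsilon_lateral = -4.941 × 10⁻⁵
Final answer: epsilon_lateral = -4.941 × 10⁻⁵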